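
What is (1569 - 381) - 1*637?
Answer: 551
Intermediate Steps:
(1569 - 381) - 1*637 = 1188 - 637 = 551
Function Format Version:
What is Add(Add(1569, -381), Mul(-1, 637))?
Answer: 551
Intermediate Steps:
Add(Add(1569, -381), Mul(-1, 637)) = Add(1188, -637) = 551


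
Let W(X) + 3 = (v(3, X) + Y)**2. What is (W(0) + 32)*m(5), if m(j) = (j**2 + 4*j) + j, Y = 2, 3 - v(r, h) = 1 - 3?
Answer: 3900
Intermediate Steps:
v(r, h) = 5 (v(r, h) = 3 - (1 - 3) = 3 - 1*(-2) = 3 + 2 = 5)
W(X) = 46 (W(X) = -3 + (5 + 2)**2 = -3 + 7**2 = -3 + 49 = 46)
m(j) = j**2 + 5*j
(W(0) + 32)*m(5) = (46 + 32)*(5*(5 + 5)) = 78*(5*10) = 78*50 = 3900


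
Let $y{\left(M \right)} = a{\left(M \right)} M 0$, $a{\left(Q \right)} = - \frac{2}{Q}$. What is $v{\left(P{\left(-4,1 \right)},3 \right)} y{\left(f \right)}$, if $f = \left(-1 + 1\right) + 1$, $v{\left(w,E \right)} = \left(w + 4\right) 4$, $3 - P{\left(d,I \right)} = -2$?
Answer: $0$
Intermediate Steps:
$P{\left(d,I \right)} = 5$ ($P{\left(d,I \right)} = 3 - -2 = 3 + 2 = 5$)
$v{\left(w,E \right)} = 16 + 4 w$ ($v{\left(w,E \right)} = \left(4 + w\right) 4 = 16 + 4 w$)
$f = 1$ ($f = 0 + 1 = 1$)
$y{\left(M \right)} = 0$ ($y{\left(M \right)} = - \frac{2}{M} M 0 = \left(-2\right) 0 = 0$)
$v{\left(P{\left(-4,1 \right)},3 \right)} y{\left(f \right)} = \left(16 + 4 \cdot 5\right) 0 = \left(16 + 20\right) 0 = 36 \cdot 0 = 0$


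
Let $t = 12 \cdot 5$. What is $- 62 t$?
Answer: $-3720$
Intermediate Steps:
$t = 60$
$- 62 t = \left(-62\right) 60 = -3720$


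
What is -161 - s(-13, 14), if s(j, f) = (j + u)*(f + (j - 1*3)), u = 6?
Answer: -175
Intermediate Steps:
s(j, f) = (6 + j)*(-3 + f + j) (s(j, f) = (j + 6)*(f + (j - 1*3)) = (6 + j)*(f + (j - 3)) = (6 + j)*(f + (-3 + j)) = (6 + j)*(-3 + f + j))
-161 - s(-13, 14) = -161 - (-18 + (-13)² + 3*(-13) + 6*14 + 14*(-13)) = -161 - (-18 + 169 - 39 + 84 - 182) = -161 - 1*14 = -161 - 14 = -175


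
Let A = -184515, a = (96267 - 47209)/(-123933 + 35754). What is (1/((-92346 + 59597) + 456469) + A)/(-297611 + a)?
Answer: 120948630401053/195082839508920 ≈ 0.61999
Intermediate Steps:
a = -2582/4641 (a = 49058/(-88179) = 49058*(-1/88179) = -2582/4641 ≈ -0.55635)
(1/((-92346 + 59597) + 456469) + A)/(-297611 + a) = (1/((-92346 + 59597) + 456469) - 184515)/(-297611 - 2582/4641) = (1/(-32749 + 456469) - 184515)/(-1381215233/4641) = (1/423720 - 184515)*(-4641/1381215233) = -78182695799/423720*(-4641/1381215233) = 120948630401053/195082839508920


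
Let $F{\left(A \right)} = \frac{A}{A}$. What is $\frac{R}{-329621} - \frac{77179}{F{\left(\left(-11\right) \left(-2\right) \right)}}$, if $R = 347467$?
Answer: $- \frac{25440166626}{329621} \approx -77180.0$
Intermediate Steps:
$F{\left(A \right)} = 1$
$\frac{R}{-329621} - \frac{77179}{F{\left(\left(-11\right) \left(-2\right) \right)}} = \frac{347467}{-329621} - \frac{77179}{1} = 347467 \left(- \frac{1}{329621}\right) - 77179 = - \frac{347467}{329621} - 77179 = - \frac{25440166626}{329621}$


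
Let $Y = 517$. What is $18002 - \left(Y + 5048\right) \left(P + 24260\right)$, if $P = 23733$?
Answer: $-267063043$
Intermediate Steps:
$18002 - \left(Y + 5048\right) \left(P + 24260\right) = 18002 - \left(517 + 5048\right) \left(23733 + 24260\right) = 18002 - 5565 \cdot 47993 = 18002 - 267081045 = -267063043$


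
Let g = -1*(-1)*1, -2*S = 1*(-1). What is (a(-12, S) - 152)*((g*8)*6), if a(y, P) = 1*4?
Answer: -7104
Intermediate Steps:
S = 1/2 (S = -(-1)/2 = -1/2*(-1) = 1/2 ≈ 0.50000)
a(y, P) = 4
g = 1 (g = 1*1 = 1)
(a(-12, S) - 152)*((g*8)*6) = (4 - 152)*((1*8)*6) = -1184*6 = -148*48 = -7104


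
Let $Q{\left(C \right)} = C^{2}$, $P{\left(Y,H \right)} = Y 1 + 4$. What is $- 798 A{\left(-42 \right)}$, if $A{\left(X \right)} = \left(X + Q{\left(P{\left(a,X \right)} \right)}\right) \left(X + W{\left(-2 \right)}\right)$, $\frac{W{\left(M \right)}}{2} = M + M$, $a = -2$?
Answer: $-1516200$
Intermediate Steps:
$W{\left(M \right)} = 4 M$ ($W{\left(M \right)} = 2 \left(M + M\right) = 2 \cdot 2 M = 4 M$)
$P{\left(Y,H \right)} = 4 + Y$ ($P{\left(Y,H \right)} = Y + 4 = 4 + Y$)
$A{\left(X \right)} = \left(-8 + X\right) \left(4 + X\right)$ ($A{\left(X \right)} = \left(X + \left(4 - 2\right)^{2}\right) \left(X + 4 \left(-2\right)\right) = \left(X + 2^{2}\right) \left(X - 8\right) = \left(X + 4\right) \left(-8 + X\right) = \left(4 + X\right) \left(-8 + X\right) = \left(-8 + X\right) \left(4 + X\right)$)
$- 798 A{\left(-42 \right)} = - 798 \left(-32 + \left(-42\right)^{2} - -168\right) = - 798 \left(-32 + 1764 + 168\right) = \left(-798\right) 1900 = -1516200$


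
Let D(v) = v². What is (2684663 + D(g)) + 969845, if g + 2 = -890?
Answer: 4450172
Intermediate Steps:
g = -892 (g = -2 - 890 = -892)
(2684663 + D(g)) + 969845 = (2684663 + (-892)²) + 969845 = (2684663 + 795664) + 969845 = 3480327 + 969845 = 4450172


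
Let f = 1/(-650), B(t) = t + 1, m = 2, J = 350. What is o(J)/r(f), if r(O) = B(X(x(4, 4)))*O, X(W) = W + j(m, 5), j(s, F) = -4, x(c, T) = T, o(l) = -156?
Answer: 101400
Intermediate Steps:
X(W) = -4 + W (X(W) = W - 4 = -4 + W)
B(t) = 1 + t
f = -1/650 ≈ -0.0015385
r(O) = O (r(O) = (1 + (-4 + 4))*O = (1 + 0)*O = 1*O = O)
o(J)/r(f) = -156/(-1/650) = -156*(-650) = 101400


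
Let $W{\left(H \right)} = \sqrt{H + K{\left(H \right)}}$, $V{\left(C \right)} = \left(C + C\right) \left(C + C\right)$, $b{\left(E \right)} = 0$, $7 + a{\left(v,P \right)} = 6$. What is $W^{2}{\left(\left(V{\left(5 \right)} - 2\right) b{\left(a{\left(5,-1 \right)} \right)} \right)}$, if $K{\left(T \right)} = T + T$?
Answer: $0$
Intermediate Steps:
$K{\left(T \right)} = 2 T$
$a{\left(v,P \right)} = -1$ ($a{\left(v,P \right)} = -7 + 6 = -1$)
$V{\left(C \right)} = 4 C^{2}$ ($V{\left(C \right)} = 2 C 2 C = 4 C^{2}$)
$W{\left(H \right)} = \sqrt{3} \sqrt{H}$ ($W{\left(H \right)} = \sqrt{H + 2 H} = \sqrt{3 H} = \sqrt{3} \sqrt{H}$)
$W^{2}{\left(\left(V{\left(5 \right)} - 2\right) b{\left(a{\left(5,-1 \right)} \right)} \right)} = \left(\sqrt{3} \sqrt{\left(4 \cdot 5^{2} - 2\right) 0}\right)^{2} = \left(\sqrt{3} \sqrt{\left(4 \cdot 25 - 2\right) 0}\right)^{2} = \left(\sqrt{3} \sqrt{\left(100 - 2\right) 0}\right)^{2} = \left(\sqrt{3} \sqrt{98 \cdot 0}\right)^{2} = \left(\sqrt{3} \sqrt{0}\right)^{2} = \left(\sqrt{3} \cdot 0\right)^{2} = 0^{2} = 0$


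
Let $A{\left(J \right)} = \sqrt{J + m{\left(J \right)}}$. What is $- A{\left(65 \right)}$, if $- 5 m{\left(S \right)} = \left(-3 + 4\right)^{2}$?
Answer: $- \frac{18 \sqrt{5}}{5} \approx -8.0499$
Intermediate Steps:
$m{\left(S \right)} = - \frac{1}{5}$ ($m{\left(S \right)} = - \frac{\left(-3 + 4\right)^{2}}{5} = - \frac{1^{2}}{5} = \left(- \frac{1}{5}\right) 1 = - \frac{1}{5}$)
$A{\left(J \right)} = \sqrt{- \frac{1}{5} + J}$ ($A{\left(J \right)} = \sqrt{J - \frac{1}{5}} = \sqrt{- \frac{1}{5} + J}$)
$- A{\left(65 \right)} = - \frac{\sqrt{-5 + 25 \cdot 65}}{5} = - \frac{\sqrt{-5 + 1625}}{5} = - \frac{\sqrt{1620}}{5} = - \frac{18 \sqrt{5}}{5}$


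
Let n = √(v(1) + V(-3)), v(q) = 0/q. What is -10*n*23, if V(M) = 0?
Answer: 0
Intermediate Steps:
v(q) = 0
n = 0 (n = √(0 + 0) = √0 = 0)
-10*n*23 = -10*0*23 = 0*23 = 0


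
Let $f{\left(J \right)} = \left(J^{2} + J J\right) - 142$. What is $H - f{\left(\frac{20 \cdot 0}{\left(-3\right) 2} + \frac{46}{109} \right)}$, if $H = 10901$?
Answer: $\frac{131197651}{11881} \approx 11043.0$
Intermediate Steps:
$f{\left(J \right)} = -142 + 2 J^{2}$ ($f{\left(J \right)} = \left(J^{2} + J^{2}\right) - 142 = 2 J^{2} - 142 = -142 + 2 J^{2}$)
$H - f{\left(\frac{20 \cdot 0}{\left(-3\right) 2} + \frac{46}{109} \right)} = 10901 - \left(-142 + 2 \left(\frac{20 \cdot 0}{\left(-3\right) 2} + \frac{46}{109}\right)^{2}\right) = 10901 - \left(-142 + 2 \left(\frac{0}{-6} + 46 \cdot \frac{1}{109}\right)^{2}\right) = 10901 - \left(-142 + 2 \left(0 \left(- \frac{1}{6}\right) + \frac{46}{109}\right)^{2}\right) = 10901 - \left(-142 + 2 \left(0 + \frac{46}{109}\right)^{2}\right) = 10901 - \left(-142 + 2 \left(\frac{46}{109}\right)^{2}\right) = 10901 - \left(-142 + 2 \cdot \frac{2116}{11881}\right) = 10901 - \left(-142 + \frac{4232}{11881}\right) = 10901 - - \frac{1682870}{11881} = 10901 + \frac{1682870}{11881} = \frac{131197651}{11881}$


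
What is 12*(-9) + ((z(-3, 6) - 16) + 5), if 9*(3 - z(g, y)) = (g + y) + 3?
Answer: -350/3 ≈ -116.67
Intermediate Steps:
z(g, y) = 8/3 - g/9 - y/9 (z(g, y) = 3 - ((g + y) + 3)/9 = 3 - (3 + g + y)/9 = 3 + (-⅓ - g/9 - y/9) = 8/3 - g/9 - y/9)
12*(-9) + ((z(-3, 6) - 16) + 5) = 12*(-9) + (((8/3 - ⅑*(-3) - ⅑*6) - 16) + 5) = -108 + (((8/3 + ⅓ - ⅔) - 16) + 5) = -108 + ((7/3 - 16) + 5) = -108 + (-41/3 + 5) = -108 - 26/3 = -350/3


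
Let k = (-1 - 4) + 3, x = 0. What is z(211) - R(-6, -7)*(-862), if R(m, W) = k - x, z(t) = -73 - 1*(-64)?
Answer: -1733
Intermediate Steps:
k = -2 (k = -5 + 3 = -2)
z(t) = -9 (z(t) = -73 + 64 = -9)
R(m, W) = -2 (R(m, W) = -2 - 1*0 = -2 + 0 = -2)
z(211) - R(-6, -7)*(-862) = -9 - (-2)*(-862) = -9 - 1*1724 = -9 - 1724 = -1733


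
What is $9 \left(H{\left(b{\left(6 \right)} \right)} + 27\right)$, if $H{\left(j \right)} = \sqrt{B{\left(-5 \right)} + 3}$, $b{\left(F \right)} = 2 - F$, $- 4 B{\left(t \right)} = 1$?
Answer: $243 + \frac{9 \sqrt{11}}{2} \approx 257.92$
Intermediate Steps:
$B{\left(t \right)} = - \frac{1}{4}$ ($B{\left(t \right)} = \left(- \frac{1}{4}\right) 1 = - \frac{1}{4}$)
$H{\left(j \right)} = \frac{\sqrt{11}}{2}$ ($H{\left(j \right)} = \sqrt{- \frac{1}{4} + 3} = \sqrt{\frac{11}{4}} = \frac{\sqrt{11}}{2}$)
$9 \left(H{\left(b{\left(6 \right)} \right)} + 27\right) = 9 \left(\frac{\sqrt{11}}{2} + 27\right) = 9 \left(27 + \frac{\sqrt{11}}{2}\right) = 243 + \frac{9 \sqrt{11}}{2}$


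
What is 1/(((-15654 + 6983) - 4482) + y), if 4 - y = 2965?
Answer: -1/16114 ≈ -6.2058e-5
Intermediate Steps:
y = -2961 (y = 4 - 1*2965 = 4 - 2965 = -2961)
1/(((-15654 + 6983) - 4482) + y) = 1/(((-15654 + 6983) - 4482) - 2961) = 1/((-8671 - 4482) - 2961) = 1/(-13153 - 2961) = 1/(-16114) = -1/16114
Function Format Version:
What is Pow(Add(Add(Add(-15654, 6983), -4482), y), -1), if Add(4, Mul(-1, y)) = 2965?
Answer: Rational(-1, 16114) ≈ -6.2058e-5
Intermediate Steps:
y = -2961 (y = Add(4, Mul(-1, 2965)) = Add(4, -2965) = -2961)
Pow(Add(Add(Add(-15654, 6983), -4482), y), -1) = Pow(Add(Add(Add(-15654, 6983), -4482), -2961), -1) = Pow(Add(Add(-8671, -4482), -2961), -1) = Pow(Add(-13153, -2961), -1) = Pow(-16114, -1) = Rational(-1, 16114)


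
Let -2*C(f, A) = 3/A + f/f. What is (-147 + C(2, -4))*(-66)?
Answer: 38841/4 ≈ 9710.3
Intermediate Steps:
C(f, A) = -1/2 - 3/(2*A) (C(f, A) = -(3/A + f/f)/2 = -(3/A + 1)/2 = -(1 + 3/A)/2 = -1/2 - 3/(2*A))
(-147 + C(2, -4))*(-66) = (-147 + (1/2)*(-3 - 1*(-4))/(-4))*(-66) = (-147 + (1/2)*(-1/4)*(-3 + 4))*(-66) = (-147 + (1/2)*(-1/4)*1)*(-66) = (-147 - 1/8)*(-66) = -1177/8*(-66) = 38841/4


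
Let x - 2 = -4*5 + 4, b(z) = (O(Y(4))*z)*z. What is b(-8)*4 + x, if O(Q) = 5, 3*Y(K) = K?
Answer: 1266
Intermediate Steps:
Y(K) = K/3
b(z) = 5*z**2 (b(z) = (5*z)*z = 5*z**2)
x = -14 (x = 2 + (-4*5 + 4) = 2 + (-20 + 4) = 2 - 16 = -14)
b(-8)*4 + x = (5*(-8)**2)*4 - 14 = (5*64)*4 - 14 = 320*4 - 14 = 1280 - 14 = 1266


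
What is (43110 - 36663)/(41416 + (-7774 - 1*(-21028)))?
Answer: 921/7810 ≈ 0.11793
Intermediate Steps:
(43110 - 36663)/(41416 + (-7774 - 1*(-21028))) = 6447/(41416 + (-7774 + 21028)) = 6447/(41416 + 13254) = 6447/54670 = 6447*(1/54670) = 921/7810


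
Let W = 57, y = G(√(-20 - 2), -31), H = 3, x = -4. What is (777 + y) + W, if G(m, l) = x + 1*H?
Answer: 833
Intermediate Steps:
G(m, l) = -1 (G(m, l) = -4 + 1*3 = -4 + 3 = -1)
y = -1
(777 + y) + W = (777 - 1) + 57 = 776 + 57 = 833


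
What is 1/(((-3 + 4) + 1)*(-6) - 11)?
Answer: -1/23 ≈ -0.043478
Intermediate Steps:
1/(((-3 + 4) + 1)*(-6) - 11) = 1/((1 + 1)*(-6) - 11) = 1/(2*(-6) - 11) = 1/(-12 - 11) = 1/(-23) = -1/23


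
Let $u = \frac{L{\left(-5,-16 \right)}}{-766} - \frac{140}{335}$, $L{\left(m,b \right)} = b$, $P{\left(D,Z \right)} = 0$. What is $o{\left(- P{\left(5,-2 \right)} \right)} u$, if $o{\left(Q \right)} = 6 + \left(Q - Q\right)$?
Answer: $- \frac{61128}{25661} \approx -2.3821$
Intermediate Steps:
$o{\left(Q \right)} = 6$ ($o{\left(Q \right)} = 6 + 0 = 6$)
$u = - \frac{10188}{25661}$ ($u = - \frac{16}{-766} - \frac{140}{335} = \left(-16\right) \left(- \frac{1}{766}\right) - \frac{28}{67} = \frac{8}{383} - \frac{28}{67} = - \frac{10188}{25661} \approx -0.39702$)
$o{\left(- P{\left(5,-2 \right)} \right)} u = 6 \left(- \frac{10188}{25661}\right) = - \frac{61128}{25661}$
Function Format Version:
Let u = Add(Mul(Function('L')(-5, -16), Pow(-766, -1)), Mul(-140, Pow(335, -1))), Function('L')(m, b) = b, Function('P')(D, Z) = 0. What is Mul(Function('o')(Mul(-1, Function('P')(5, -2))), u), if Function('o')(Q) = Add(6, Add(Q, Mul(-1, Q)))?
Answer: Rational(-61128, 25661) ≈ -2.3821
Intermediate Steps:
Function('o')(Q) = 6 (Function('o')(Q) = Add(6, 0) = 6)
u = Rational(-10188, 25661) (u = Add(Mul(-16, Pow(-766, -1)), Mul(-140, Pow(335, -1))) = Add(Mul(-16, Rational(-1, 766)), Mul(-140, Rational(1, 335))) = Add(Rational(8, 383), Rational(-28, 67)) = Rational(-10188, 25661) ≈ -0.39702)
Mul(Function('o')(Mul(-1, Function('P')(5, -2))), u) = Mul(6, Rational(-10188, 25661)) = Rational(-61128, 25661)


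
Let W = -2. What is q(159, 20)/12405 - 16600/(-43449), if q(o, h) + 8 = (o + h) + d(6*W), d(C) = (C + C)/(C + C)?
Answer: 23710692/59887205 ≈ 0.39592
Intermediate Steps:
d(C) = 1 (d(C) = (2*C)/((2*C)) = (2*C)*(1/(2*C)) = 1)
q(o, h) = -7 + h + o (q(o, h) = -8 + ((o + h) + 1) = -8 + ((h + o) + 1) = -8 + (1 + h + o) = -7 + h + o)
q(159, 20)/12405 - 16600/(-43449) = (-7 + 20 + 159)/12405 - 16600/(-43449) = 172*(1/12405) - 16600*(-1/43449) = 172/12405 + 16600/43449 = 23710692/59887205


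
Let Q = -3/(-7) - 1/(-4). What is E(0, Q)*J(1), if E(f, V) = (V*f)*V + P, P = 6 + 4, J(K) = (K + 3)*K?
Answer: 40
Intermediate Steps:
J(K) = K*(3 + K) (J(K) = (3 + K)*K = K*(3 + K))
P = 10
Q = 19/28 (Q = -3*(-⅐) - 1*(-¼) = 3/7 + ¼ = 19/28 ≈ 0.67857)
E(f, V) = 10 + f*V² (E(f, V) = (V*f)*V + 10 = f*V² + 10 = 10 + f*V²)
E(0, Q)*J(1) = (10 + 0*(19/28)²)*(1*(3 + 1)) = (10 + 0*(361/784))*(1*4) = (10 + 0)*4 = 10*4 = 40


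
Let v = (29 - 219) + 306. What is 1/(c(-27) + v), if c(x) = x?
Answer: 1/89 ≈ 0.011236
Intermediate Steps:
v = 116 (v = -190 + 306 = 116)
1/(c(-27) + v) = 1/(-27 + 116) = 1/89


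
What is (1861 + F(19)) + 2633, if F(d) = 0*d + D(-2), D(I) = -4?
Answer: 4490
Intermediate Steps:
F(d) = -4 (F(d) = 0*d - 4 = 0 - 4 = -4)
(1861 + F(19)) + 2633 = (1861 - 4) + 2633 = 1857 + 2633 = 4490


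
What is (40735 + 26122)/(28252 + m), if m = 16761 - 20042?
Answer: 66857/24971 ≈ 2.6774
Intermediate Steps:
m = -3281
(40735 + 26122)/(28252 + m) = (40735 + 26122)/(28252 - 3281) = 66857/24971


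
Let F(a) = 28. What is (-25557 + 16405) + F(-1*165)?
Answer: -9124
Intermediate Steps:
(-25557 + 16405) + F(-1*165) = (-25557 + 16405) + 28 = -9152 + 28 = -9124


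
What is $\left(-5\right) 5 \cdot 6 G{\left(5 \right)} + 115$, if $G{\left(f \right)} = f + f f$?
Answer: $-4385$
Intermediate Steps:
$G{\left(f \right)} = f + f^{2}$
$\left(-5\right) 5 \cdot 6 G{\left(5 \right)} + 115 = \left(-5\right) 5 \cdot 6 \cdot 5 \left(1 + 5\right) + 115 = \left(-25\right) 6 \cdot 5 \cdot 6 + 115 = \left(-150\right) 30 + 115 = -4500 + 115 = -4385$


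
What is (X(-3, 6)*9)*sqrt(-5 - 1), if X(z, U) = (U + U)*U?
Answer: 648*I*sqrt(6) ≈ 1587.3*I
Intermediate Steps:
X(z, U) = 2*U**2 (X(z, U) = (2*U)*U = 2*U**2)
(X(-3, 6)*9)*sqrt(-5 - 1) = ((2*6**2)*9)*sqrt(-5 - 1) = ((2*36)*9)*sqrt(-6) = (72*9)*(I*sqrt(6)) = 648*(I*sqrt(6)) = 648*I*sqrt(6)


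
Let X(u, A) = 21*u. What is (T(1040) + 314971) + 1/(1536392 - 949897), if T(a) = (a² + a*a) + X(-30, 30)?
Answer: 1453065408796/586495 ≈ 2.4775e+6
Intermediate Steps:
T(a) = -630 + 2*a² (T(a) = (a² + a*a) + 21*(-30) = (a² + a²) - 630 = 2*a² - 630 = -630 + 2*a²)
(T(1040) + 314971) + 1/(1536392 - 949897) = ((-630 + 2*1040²) + 314971) + 1/(1536392 - 949897) = ((-630 + 2*1081600) + 314971) + 1/586495 = ((-630 + 2163200) + 314971) + 1/586495 = (2162570 + 314971) + 1/586495 = 2477541 + 1/586495 = 1453065408796/586495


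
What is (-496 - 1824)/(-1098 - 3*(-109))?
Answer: 2320/771 ≈ 3.0091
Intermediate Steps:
(-496 - 1824)/(-1098 - 3*(-109)) = -2320/(-1098 + 327) = -2320/(-771) = -2320*(-1/771) = 2320/771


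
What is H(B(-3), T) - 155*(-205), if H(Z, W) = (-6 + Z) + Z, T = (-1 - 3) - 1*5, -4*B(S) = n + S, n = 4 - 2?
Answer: 63539/2 ≈ 31770.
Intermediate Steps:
n = 2
B(S) = -1/2 - S/4 (B(S) = -(2 + S)/4 = -1/2 - S/4)
T = -9 (T = -4 - 5 = -9)
H(Z, W) = -6 + 2*Z
H(B(-3), T) - 155*(-205) = (-6 + 2*(-1/2 - 1/4*(-3))) - 155*(-205) = (-6 + 2*(-1/2 + 3/4)) + 31775 = (-6 + 2*(1/4)) + 31775 = (-6 + 1/2) + 31775 = -11/2 + 31775 = 63539/2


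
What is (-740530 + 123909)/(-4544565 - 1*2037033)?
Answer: 616621/6581598 ≈ 0.093689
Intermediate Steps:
(-740530 + 123909)/(-4544565 - 1*2037033) = -616621/(-4544565 - 2037033) = -616621/(-6581598) = -616621*(-1/6581598) = 616621/6581598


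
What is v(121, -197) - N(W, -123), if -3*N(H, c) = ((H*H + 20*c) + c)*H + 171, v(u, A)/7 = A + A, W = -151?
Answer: -3061021/3 ≈ -1.0203e+6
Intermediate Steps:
v(u, A) = 14*A (v(u, A) = 7*(A + A) = 7*(2*A) = 14*A)
N(H, c) = -57 - H*(H² + 21*c)/3 (N(H, c) = -(((H*H + 20*c) + c)*H + 171)/3 = -(((H² + 20*c) + c)*H + 171)/3 = -((H² + 21*c)*H + 171)/3 = -(H*(H² + 21*c) + 171)/3 = -(171 + H*(H² + 21*c))/3 = -57 - H*(H² + 21*c)/3)
v(121, -197) - N(W, -123) = 14*(-197) - (-57 - ⅓*(-151)³ - 7*(-151)*(-123)) = -2758 - (-57 - ⅓*(-3442951) - 130011) = -2758 - (-57 + 3442951/3 - 130011) = -2758 - 1*3052747/3 = -2758 - 3052747/3 = -3061021/3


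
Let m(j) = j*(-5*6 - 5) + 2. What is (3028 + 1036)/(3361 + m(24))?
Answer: 4064/2523 ≈ 1.6108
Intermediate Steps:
m(j) = 2 - 35*j (m(j) = j*(-30 - 5) + 2 = j*(-35) + 2 = -35*j + 2 = 2 - 35*j)
(3028 + 1036)/(3361 + m(24)) = (3028 + 1036)/(3361 + (2 - 35*24)) = 4064/(3361 + (2 - 840)) = 4064/(3361 - 838) = 4064/2523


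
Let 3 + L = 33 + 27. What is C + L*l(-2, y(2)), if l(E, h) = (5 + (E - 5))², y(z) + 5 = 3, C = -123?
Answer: 105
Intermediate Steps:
y(z) = -2 (y(z) = -5 + 3 = -2)
l(E, h) = E² (l(E, h) = (5 + (-5 + E))² = E²)
L = 57 (L = -3 + (33 + 27) = -3 + 60 = 57)
C + L*l(-2, y(2)) = -123 + 57*(-2)² = -123 + 57*4 = -123 + 228 = 105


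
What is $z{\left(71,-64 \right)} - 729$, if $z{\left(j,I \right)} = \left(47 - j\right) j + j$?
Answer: $-2362$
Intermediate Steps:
$z{\left(j,I \right)} = j + j \left(47 - j\right)$ ($z{\left(j,I \right)} = j \left(47 - j\right) + j = j + j \left(47 - j\right)$)
$z{\left(71,-64 \right)} - 729 = 71 \left(48 - 71\right) - 729 = 71 \left(-23\right) - 729 = -1633 - 729 = -2362$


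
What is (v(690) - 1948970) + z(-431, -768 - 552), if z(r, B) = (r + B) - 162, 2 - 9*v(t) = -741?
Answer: -17557204/9 ≈ -1.9508e+6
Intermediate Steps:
v(t) = 743/9 (v(t) = 2/9 - ⅑*(-741) = 2/9 + 247/3 = 743/9)
z(r, B) = -162 + B + r (z(r, B) = (B + r) - 162 = -162 + B + r)
(v(690) - 1948970) + z(-431, -768 - 552) = (743/9 - 1948970) + (-162 + (-768 - 552) - 431) = -17539987/9 + (-162 - 1320 - 431) = -17539987/9 - 1913 = -17557204/9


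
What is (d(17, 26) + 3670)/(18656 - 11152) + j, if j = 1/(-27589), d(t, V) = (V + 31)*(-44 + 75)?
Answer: 149993889/207027856 ≈ 0.72451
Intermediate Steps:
d(t, V) = 961 + 31*V (d(t, V) = (31 + V)*31 = 961 + 31*V)
j = -1/27589 ≈ -3.6246e-5
(d(17, 26) + 3670)/(18656 - 11152) + j = ((961 + 31*26) + 3670)/(18656 - 11152) - 1/27589 = ((961 + 806) + 3670)/7504 - 1/27589 = (1767 + 3670)*(1/7504) - 1/27589 = 5437*(1/7504) - 1/27589 = 5437/7504 - 1/27589 = 149993889/207027856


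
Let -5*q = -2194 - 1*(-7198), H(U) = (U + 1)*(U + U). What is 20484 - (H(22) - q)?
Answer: 92356/5 ≈ 18471.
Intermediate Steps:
H(U) = 2*U*(1 + U) (H(U) = (1 + U)*(2*U) = 2*U*(1 + U))
q = -5004/5 (q = -(-2194 - 1*(-7198))/5 = -(-2194 + 7198)/5 = -⅕*5004 = -5004/5 ≈ -1000.8)
20484 - (H(22) - q) = 20484 - (2*22*(1 + 22) - 1*(-5004/5)) = 20484 - (2*22*23 + 5004/5) = 20484 - (1012 + 5004/5) = 20484 - 1*10064/5 = 20484 - 10064/5 = 92356/5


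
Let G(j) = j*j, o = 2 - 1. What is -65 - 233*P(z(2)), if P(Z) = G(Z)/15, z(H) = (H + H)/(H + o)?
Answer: -12503/135 ≈ -92.615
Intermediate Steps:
o = 1
G(j) = j²
z(H) = 2*H/(1 + H) (z(H) = (H + H)/(H + 1) = (2*H)/(1 + H) = 2*H/(1 + H))
P(Z) = Z²/15
-65 - 233*P(z(2)) = -65 - 233*(2*2/(1 + 2))²/15 = -65 - 233*(2*2/3)²/15 = -65 - 233*(2*2*(⅓))²/15 = -65 - 233*(4/3)²/15 = -65 - 233*16/(15*9) = -65 - 233*16/135 = -65 - 3728/135 = -12503/135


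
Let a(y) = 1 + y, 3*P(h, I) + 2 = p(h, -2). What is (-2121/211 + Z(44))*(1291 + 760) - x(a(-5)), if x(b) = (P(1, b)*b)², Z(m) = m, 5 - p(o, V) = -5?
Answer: 132005753/1899 ≈ 69513.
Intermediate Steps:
p(o, V) = 10 (p(o, V) = 5 - 1*(-5) = 5 + 5 = 10)
P(h, I) = 8/3 (P(h, I) = -⅔ + (⅓)*10 = -⅔ + 10/3 = 8/3)
x(b) = 64*b²/9 (x(b) = (8*b/3)² = 64*b²/9)
(-2121/211 + Z(44))*(1291 + 760) - x(a(-5)) = (-2121/211 + 44)*(1291 + 760) - 64*(1 - 5)²/9 = (-2121*1/211 + 44)*2051 - 64*(-4)²/9 = (-2121/211 + 44)*2051 - 64*16/9 = (7163/211)*2051 - 1*1024/9 = 14691313/211 - 1024/9 = 132005753/1899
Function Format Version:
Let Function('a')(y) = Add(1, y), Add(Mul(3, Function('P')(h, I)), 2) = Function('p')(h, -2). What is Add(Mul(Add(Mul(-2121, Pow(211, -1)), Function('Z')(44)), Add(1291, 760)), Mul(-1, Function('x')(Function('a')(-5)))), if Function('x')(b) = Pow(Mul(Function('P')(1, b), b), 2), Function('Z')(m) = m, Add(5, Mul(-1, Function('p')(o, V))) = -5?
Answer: Rational(132005753, 1899) ≈ 69513.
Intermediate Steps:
Function('p')(o, V) = 10 (Function('p')(o, V) = Add(5, Mul(-1, -5)) = Add(5, 5) = 10)
Function('P')(h, I) = Rational(8, 3) (Function('P')(h, I) = Add(Rational(-2, 3), Mul(Rational(1, 3), 10)) = Add(Rational(-2, 3), Rational(10, 3)) = Rational(8, 3))
Function('x')(b) = Mul(Rational(64, 9), Pow(b, 2)) (Function('x')(b) = Pow(Mul(Rational(8, 3), b), 2) = Mul(Rational(64, 9), Pow(b, 2)))
Add(Mul(Add(Mul(-2121, Pow(211, -1)), Function('Z')(44)), Add(1291, 760)), Mul(-1, Function('x')(Function('a')(-5)))) = Add(Mul(Add(Mul(-2121, Pow(211, -1)), 44), Add(1291, 760)), Mul(-1, Mul(Rational(64, 9), Pow(Add(1, -5), 2)))) = Add(Mul(Add(Mul(-2121, Rational(1, 211)), 44), 2051), Mul(-1, Mul(Rational(64, 9), Pow(-4, 2)))) = Add(Mul(Add(Rational(-2121, 211), 44), 2051), Mul(-1, Mul(Rational(64, 9), 16))) = Add(Mul(Rational(7163, 211), 2051), Mul(-1, Rational(1024, 9))) = Add(Rational(14691313, 211), Rational(-1024, 9)) = Rational(132005753, 1899)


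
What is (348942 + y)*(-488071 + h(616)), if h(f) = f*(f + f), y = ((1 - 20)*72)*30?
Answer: 83392485582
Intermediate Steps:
y = -41040 (y = -19*72*30 = -1368*30 = -41040)
h(f) = 2*f**2 (h(f) = f*(2*f) = 2*f**2)
(348942 + y)*(-488071 + h(616)) = (348942 - 41040)*(-488071 + 2*616**2) = 307902*(-488071 + 2*379456) = 307902*(-488071 + 758912) = 307902*270841 = 83392485582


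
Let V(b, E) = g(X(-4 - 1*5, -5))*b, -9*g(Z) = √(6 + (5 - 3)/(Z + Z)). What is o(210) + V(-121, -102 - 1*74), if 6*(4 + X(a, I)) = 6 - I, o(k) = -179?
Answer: -179 + 242*√26/39 ≈ -147.36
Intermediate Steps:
X(a, I) = -3 - I/6 (X(a, I) = -4 + (6 - I)/6 = -4 + (1 - I/6) = -3 - I/6)
g(Z) = -√(6 + 1/Z)/9 (g(Z) = -√(6 + (5 - 3)/(Z + Z))/9 = -√(6 + 2/((2*Z)))/9 = -√(6 + 2*(1/(2*Z)))/9 = -√(6 + 1/Z)/9)
V(b, E) = -2*b*√26/39 (V(b, E) = (-√(6 + 1/(-3 - ⅙*(-5)))/9)*b = (-√(6 + 1/(-3 + ⅚))/9)*b = (-√(6 + 1/(-13/6))/9)*b = (-√(6 - 6/13)/9)*b = (-2*√26/39)*b = -2*b*√26/39)
o(210) + V(-121, -102 - 1*74) = -179 - 2/39*(-121)*√26 = -179 + 242*√26/39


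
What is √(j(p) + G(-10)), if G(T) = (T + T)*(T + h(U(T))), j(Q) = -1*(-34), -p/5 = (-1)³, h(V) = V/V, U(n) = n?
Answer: √214 ≈ 14.629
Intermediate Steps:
h(V) = 1
p = 5 (p = -5*(-1)³ = -5*(-1) = 5)
j(Q) = 34
G(T) = 2*T*(1 + T) (G(T) = (T + T)*(T + 1) = (2*T)*(1 + T) = 2*T*(1 + T))
√(j(p) + G(-10)) = √(34 + 2*(-10)*(1 - 10)) = √(34 + 2*(-10)*(-9)) = √(34 + 180) = √214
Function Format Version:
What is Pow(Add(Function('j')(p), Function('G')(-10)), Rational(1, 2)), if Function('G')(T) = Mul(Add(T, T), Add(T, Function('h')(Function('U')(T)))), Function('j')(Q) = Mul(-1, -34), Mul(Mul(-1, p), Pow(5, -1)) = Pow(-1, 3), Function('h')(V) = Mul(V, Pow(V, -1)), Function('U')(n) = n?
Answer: Pow(214, Rational(1, 2)) ≈ 14.629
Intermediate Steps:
Function('h')(V) = 1
p = 5 (p = Mul(-5, Pow(-1, 3)) = Mul(-5, -1) = 5)
Function('j')(Q) = 34
Function('G')(T) = Mul(2, T, Add(1, T)) (Function('G')(T) = Mul(Add(T, T), Add(T, 1)) = Mul(Mul(2, T), Add(1, T)) = Mul(2, T, Add(1, T)))
Pow(Add(Function('j')(p), Function('G')(-10)), Rational(1, 2)) = Pow(Add(34, Mul(2, -10, Add(1, -10))), Rational(1, 2)) = Pow(Add(34, Mul(2, -10, -9)), Rational(1, 2)) = Pow(Add(34, 180), Rational(1, 2)) = Pow(214, Rational(1, 2))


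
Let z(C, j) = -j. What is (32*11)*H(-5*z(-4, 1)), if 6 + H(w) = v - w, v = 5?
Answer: -2112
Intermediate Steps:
H(w) = -1 - w (H(w) = -6 + (5 - w) = -1 - w)
(32*11)*H(-5*z(-4, 1)) = (32*11)*(-1 - (-5)*(-1*1)) = 352*(-1 - (-5)*(-1)) = 352*(-1 - 1*5) = 352*(-1 - 5) = 352*(-6) = -2112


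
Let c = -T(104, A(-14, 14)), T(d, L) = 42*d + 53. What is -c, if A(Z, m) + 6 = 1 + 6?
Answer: 4421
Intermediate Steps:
A(Z, m) = 1 (A(Z, m) = -6 + (1 + 6) = -6 + 7 = 1)
T(d, L) = 53 + 42*d
c = -4421 (c = -(53 + 42*104) = -(53 + 4368) = -1*4421 = -4421)
-c = -1*(-4421) = 4421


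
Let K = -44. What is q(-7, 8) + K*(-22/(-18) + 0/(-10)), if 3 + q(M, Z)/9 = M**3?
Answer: -28510/9 ≈ -3167.8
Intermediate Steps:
q(M, Z) = -27 + 9*M**3
q(-7, 8) + K*(-22/(-18) + 0/(-10)) = (-27 + 9*(-7)**3) - 44*(-22/(-18) + 0/(-10)) = (-27 + 9*(-343)) - 44*(-22*(-1/18) + 0*(-1/10)) = (-27 - 3087) - 44*(11/9 + 0) = -3114 - 44*11/9 = -3114 - 484/9 = -28510/9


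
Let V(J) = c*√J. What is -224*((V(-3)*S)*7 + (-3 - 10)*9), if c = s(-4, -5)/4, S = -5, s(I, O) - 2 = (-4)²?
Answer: 26208 + 35280*I*√3 ≈ 26208.0 + 61107.0*I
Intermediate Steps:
s(I, O) = 18 (s(I, O) = 2 + (-4)² = 2 + 16 = 18)
c = 9/2 (c = 18/4 = 18*(¼) = 9/2 ≈ 4.5000)
V(J) = 9*√J/2
-224*((V(-3)*S)*7 + (-3 - 10)*9) = -224*(((9*√(-3)/2)*(-5))*7 + (-3 - 10)*9) = -224*(((9*(I*√3)/2)*(-5))*7 - 13*9) = -224*(((9*I*√3/2)*(-5))*7 - 117) = -224*(-45*I*√3/2*7 - 117) = -224*(-315*I*√3/2 - 117) = -224*(-117 - 315*I*√3/2) = 26208 + 35280*I*√3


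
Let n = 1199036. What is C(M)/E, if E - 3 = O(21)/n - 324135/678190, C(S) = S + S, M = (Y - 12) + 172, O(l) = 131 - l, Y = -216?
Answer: -2276887829552/51273693539 ≈ -44.407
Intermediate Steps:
M = -56 (M = (-216 - 12) + 172 = -228 + 172 = -56)
C(S) = 2*S
E = 51273693539/20329355621 (E = 3 + ((131 - 1*21)/1199036 - 324135/678190) = 3 + ((131 - 21)*(1/1199036) - 324135*1/678190) = 3 + (110*(1/1199036) - 64827/135638) = 3 + (55/599518 - 64827/135638) = 3 - 9714373324/20329355621 = 51273693539/20329355621 ≈ 2.5222)
C(M)/E = (2*(-56))/(51273693539/20329355621) = -112*20329355621/51273693539 = -2276887829552/51273693539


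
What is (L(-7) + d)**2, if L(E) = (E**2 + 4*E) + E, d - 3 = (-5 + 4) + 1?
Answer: 289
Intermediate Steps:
d = 3 (d = 3 + ((-5 + 4) + 1) = 3 + (-1 + 1) = 3 + 0 = 3)
L(E) = E**2 + 5*E
(L(-7) + d)**2 = (-7*(5 - 7) + 3)**2 = (-7*(-2) + 3)**2 = (14 + 3)**2 = 17**2 = 289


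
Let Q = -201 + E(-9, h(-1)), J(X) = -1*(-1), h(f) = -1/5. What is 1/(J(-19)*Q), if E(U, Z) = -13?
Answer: -1/214 ≈ -0.0046729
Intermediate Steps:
h(f) = -⅕ (h(f) = -1*⅕ = -⅕)
J(X) = 1
Q = -214 (Q = -201 - 13 = -214)
1/(J(-19)*Q) = 1/(1*(-214)) = 1/(-214) = -1/214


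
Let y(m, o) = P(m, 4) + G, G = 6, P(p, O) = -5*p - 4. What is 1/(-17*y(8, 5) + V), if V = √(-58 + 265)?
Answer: 646/417109 - 3*√23/417109 ≈ 0.0015143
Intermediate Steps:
P(p, O) = -4 - 5*p
y(m, o) = 2 - 5*m (y(m, o) = (-4 - 5*m) + 6 = 2 - 5*m)
V = 3*√23 (V = √207 = 3*√23 ≈ 14.387)
1/(-17*y(8, 5) + V) = 1/(-17*(2 - 5*8) + 3*√23) = 1/(-17*(2 - 40) + 3*√23) = 1/(-17*(-38) + 3*√23) = 1/(646 + 3*√23)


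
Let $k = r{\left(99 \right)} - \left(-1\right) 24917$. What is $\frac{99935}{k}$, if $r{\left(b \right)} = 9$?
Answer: $\frac{9085}{2266} \approx 4.0093$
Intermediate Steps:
$k = 24926$ ($k = 9 - \left(-1\right) 24917 = 9 - -24917 = 9 + 24917 = 24926$)
$\frac{99935}{k} = \frac{99935}{24926} = 99935 \cdot \frac{1}{24926} = \frac{9085}{2266}$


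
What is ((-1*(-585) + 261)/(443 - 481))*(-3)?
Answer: 1269/19 ≈ 66.789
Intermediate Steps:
((-1*(-585) + 261)/(443 - 481))*(-3) = ((585 + 261)/(-38))*(-3) = (846*(-1/38))*(-3) = -423/19*(-3) = 1269/19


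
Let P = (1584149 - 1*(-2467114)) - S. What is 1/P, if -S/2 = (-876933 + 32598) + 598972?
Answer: 1/3560537 ≈ 2.8086e-7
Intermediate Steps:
S = 490726 (S = -2*((-876933 + 32598) + 598972) = -2*(-844335 + 598972) = -2*(-245363) = 490726)
P = 3560537 (P = (1584149 - 1*(-2467114)) - 1*490726 = (1584149 + 2467114) - 490726 = 4051263 - 490726 = 3560537)
1/P = 1/3560537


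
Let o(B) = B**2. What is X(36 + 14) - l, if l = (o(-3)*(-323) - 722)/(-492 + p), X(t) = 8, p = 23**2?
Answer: 3925/37 ≈ 106.08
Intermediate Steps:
p = 529
l = -3629/37 (l = ((-3)**2*(-323) - 722)/(-492 + 529) = (9*(-323) - 722)/37 = (-2907 - 722)*(1/37) = -3629*1/37 = -3629/37 ≈ -98.081)
X(36 + 14) - l = 8 - 1*(-3629/37) = 8 + 3629/37 = 3925/37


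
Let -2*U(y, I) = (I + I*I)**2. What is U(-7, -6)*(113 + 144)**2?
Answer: -29722050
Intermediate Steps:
U(y, I) = -(I + I**2)**2/2 (U(y, I) = -(I + I*I)**2/2 = -(I + I**2)**2/2)
U(-7, -6)*(113 + 144)**2 = (-1/2*(-6)**2*(1 - 6)**2)*(113 + 144)**2 = -1/2*36*(-5)**2*257**2 = -1/2*36*25*66049 = -450*66049 = -29722050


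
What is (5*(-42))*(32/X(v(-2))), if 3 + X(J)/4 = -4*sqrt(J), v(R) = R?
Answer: 5040/41 - 6720*I*sqrt(2)/41 ≈ 122.93 - 231.79*I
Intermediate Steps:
X(J) = -12 - 16*sqrt(J) (X(J) = -12 + 4*(-4*sqrt(J)) = -12 - 16*sqrt(J))
(5*(-42))*(32/X(v(-2))) = (5*(-42))*(32/(-12 - 16*I*sqrt(2))) = -6720/(-12 - 16*I*sqrt(2))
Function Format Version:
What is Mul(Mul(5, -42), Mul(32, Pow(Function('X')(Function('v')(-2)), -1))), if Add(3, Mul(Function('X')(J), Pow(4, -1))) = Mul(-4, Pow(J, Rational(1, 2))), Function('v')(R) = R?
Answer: Add(Rational(5040, 41), Mul(Rational(-6720, 41), I, Pow(2, Rational(1, 2)))) ≈ Add(122.93, Mul(-231.79, I))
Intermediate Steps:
Function('X')(J) = Add(-12, Mul(-16, Pow(J, Rational(1, 2)))) (Function('X')(J) = Add(-12, Mul(4, Mul(-4, Pow(J, Rational(1, 2))))) = Add(-12, Mul(-16, Pow(J, Rational(1, 2)))))
Mul(Mul(5, -42), Mul(32, Pow(Function('X')(Function('v')(-2)), -1))) = Mul(Mul(5, -42), Mul(32, Pow(Add(-12, Mul(-16, Pow(-2, Rational(1, 2)))), -1))) = Mul(-210, Mul(32, Pow(Add(-12, Mul(-16, Mul(I, Pow(2, Rational(1, 2))))), -1))) = Mul(-210, Mul(32, Pow(Add(-12, Mul(-16, I, Pow(2, Rational(1, 2)))), -1))) = Mul(-6720, Pow(Add(-12, Mul(-16, I, Pow(2, Rational(1, 2)))), -1))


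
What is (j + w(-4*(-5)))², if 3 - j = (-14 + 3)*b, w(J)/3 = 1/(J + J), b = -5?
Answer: 4313929/1600 ≈ 2696.2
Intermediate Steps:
w(J) = 3/(2*J) (w(J) = 3/(J + J) = 3/((2*J)) = 3*(1/(2*J)) = 3/(2*J))
j = -52 (j = 3 - (-14 + 3)*(-5) = 3 - (-11)*(-5) = 3 - 1*55 = 3 - 55 = -52)
(j + w(-4*(-5)))² = (-52 + 3/(2*((-4*(-5)))))² = (-52 + (3/2)/20)² = (-52 + (3/2)*(1/20))² = (-52 + 3/40)² = (-2077/40)² = 4313929/1600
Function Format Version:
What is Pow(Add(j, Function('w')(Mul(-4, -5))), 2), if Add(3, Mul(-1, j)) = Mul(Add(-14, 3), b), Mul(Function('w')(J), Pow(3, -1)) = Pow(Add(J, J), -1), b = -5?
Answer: Rational(4313929, 1600) ≈ 2696.2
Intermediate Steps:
Function('w')(J) = Mul(Rational(3, 2), Pow(J, -1)) (Function('w')(J) = Mul(3, Pow(Add(J, J), -1)) = Mul(3, Pow(Mul(2, J), -1)) = Mul(3, Mul(Rational(1, 2), Pow(J, -1))) = Mul(Rational(3, 2), Pow(J, -1)))
j = -52 (j = Add(3, Mul(-1, Mul(Add(-14, 3), -5))) = Add(3, Mul(-1, Mul(-11, -5))) = Add(3, Mul(-1, 55)) = Add(3, -55) = -52)
Pow(Add(j, Function('w')(Mul(-4, -5))), 2) = Pow(Add(-52, Mul(Rational(3, 2), Pow(Mul(-4, -5), -1))), 2) = Pow(Add(-52, Mul(Rational(3, 2), Pow(20, -1))), 2) = Pow(Add(-52, Mul(Rational(3, 2), Rational(1, 20))), 2) = Pow(Add(-52, Rational(3, 40)), 2) = Pow(Rational(-2077, 40), 2) = Rational(4313929, 1600)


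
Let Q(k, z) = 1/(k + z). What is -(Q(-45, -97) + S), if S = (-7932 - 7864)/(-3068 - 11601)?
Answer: -2228363/2082998 ≈ -1.0698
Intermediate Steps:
S = 15796/14669 (S = -15796/(-14669) = -15796*(-1/14669) = 15796/14669 ≈ 1.0768)
-(Q(-45, -97) + S) = -(1/(-45 - 97) + 15796/14669) = -(1/(-142) + 15796/14669) = -(-1/142 + 15796/14669) = -1*2228363/2082998 = -2228363/2082998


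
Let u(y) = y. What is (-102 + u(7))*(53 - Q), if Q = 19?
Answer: -3230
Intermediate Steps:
(-102 + u(7))*(53 - Q) = (-102 + 7)*(53 - 1*19) = -95*(53 - 19) = -95*34 = -3230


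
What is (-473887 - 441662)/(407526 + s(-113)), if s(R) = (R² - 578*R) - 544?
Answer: -915549/485065 ≈ -1.8875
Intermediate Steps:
s(R) = -544 + R² - 578*R
(-473887 - 441662)/(407526 + s(-113)) = (-473887 - 441662)/(407526 + (-544 + (-113)² - 578*(-113))) = -915549/(407526 + (-544 + 12769 + 65314)) = -915549/(407526 + 77539) = -915549/485065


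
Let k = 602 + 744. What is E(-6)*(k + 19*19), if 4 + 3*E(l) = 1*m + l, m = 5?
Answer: -2845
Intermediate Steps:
k = 1346
E(l) = ⅓ + l/3 (E(l) = -4/3 + (1*5 + l)/3 = -4/3 + (5 + l)/3 = -4/3 + (5/3 + l/3) = ⅓ + l/3)
E(-6)*(k + 19*19) = (⅓ + (⅓)*(-6))*(1346 + 19*19) = (⅓ - 2)*(1346 + 361) = -5/3*1707 = -2845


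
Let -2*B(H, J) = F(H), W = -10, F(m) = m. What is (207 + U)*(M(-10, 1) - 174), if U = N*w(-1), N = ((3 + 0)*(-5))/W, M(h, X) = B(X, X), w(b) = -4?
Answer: -70149/2 ≈ -35075.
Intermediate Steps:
B(H, J) = -H/2
M(h, X) = -X/2
N = 3/2 (N = ((3 + 0)*(-5))/(-10) = (3*(-5))*(-⅒) = -15*(-⅒) = 3/2 ≈ 1.5000)
U = -6 (U = (3/2)*(-4) = -6)
(207 + U)*(M(-10, 1) - 174) = (207 - 6)*(-½*1 - 174) = 201*(-½ - 174) = 201*(-349/2) = -70149/2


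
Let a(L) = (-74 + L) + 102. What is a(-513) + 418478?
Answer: 417993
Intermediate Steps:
a(L) = 28 + L
a(-513) + 418478 = (28 - 513) + 418478 = -485 + 418478 = 417993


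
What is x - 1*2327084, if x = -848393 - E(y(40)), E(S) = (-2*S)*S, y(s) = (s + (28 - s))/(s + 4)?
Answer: -384232619/121 ≈ -3.1755e+6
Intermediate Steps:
y(s) = 28/(4 + s)
E(S) = -2*S²
x = -102655455/121 (x = -848393 - (-2)*(28/(4 + 40))² = -848393 - (-2)*(28/44)² = -848393 - (-2)*(28*(1/44))² = -848393 - (-2)*(7/11)² = -848393 - (-2)*49/121 = -848393 - 1*(-98/121) = -848393 + 98/121 = -102655455/121 ≈ -8.4839e+5)
x - 1*2327084 = -102655455/121 - 1*2327084 = -102655455/121 - 2327084 = -384232619/121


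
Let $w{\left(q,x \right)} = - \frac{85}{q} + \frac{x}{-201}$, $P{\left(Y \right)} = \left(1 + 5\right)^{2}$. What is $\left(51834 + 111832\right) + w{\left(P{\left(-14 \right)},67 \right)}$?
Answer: $\frac{5891879}{36} \approx 1.6366 \cdot 10^{5}$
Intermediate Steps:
$P{\left(Y \right)} = 36$ ($P{\left(Y \right)} = 6^{2} = 36$)
$w{\left(q,x \right)} = - \frac{85}{q} - \frac{x}{201}$ ($w{\left(q,x \right)} = - \frac{85}{q} + x \left(- \frac{1}{201}\right) = - \frac{85}{q} - \frac{x}{201}$)
$\left(51834 + 111832\right) + w{\left(P{\left(-14 \right)},67 \right)} = \left(51834 + 111832\right) - \left(\frac{1}{3} + \frac{85}{36}\right) = 163666 - \frac{97}{36} = \frac{5891879}{36}$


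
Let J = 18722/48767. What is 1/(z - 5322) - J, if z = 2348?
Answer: -55727995/145033058 ≈ -0.38424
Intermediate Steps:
J = 18722/48767 (J = 18722*(1/48767) = 18722/48767 ≈ 0.38391)
1/(z - 5322) - J = 1/(2348 - 5322) - 1*18722/48767 = 1/(-2974) - 18722/48767 = -1/2974 - 18722/48767 = -55727995/145033058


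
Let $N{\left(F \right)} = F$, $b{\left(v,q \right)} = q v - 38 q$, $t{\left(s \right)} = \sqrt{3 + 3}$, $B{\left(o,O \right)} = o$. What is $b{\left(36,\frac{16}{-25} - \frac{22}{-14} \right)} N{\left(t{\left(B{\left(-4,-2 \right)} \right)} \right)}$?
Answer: $- \frac{326 \sqrt{6}}{175} \approx -4.563$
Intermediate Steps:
$t{\left(s \right)} = \sqrt{6}$
$b{\left(v,q \right)} = - 38 q + q v$
$b{\left(36,\frac{16}{-25} - \frac{22}{-14} \right)} N{\left(t{\left(B{\left(-4,-2 \right)} \right)} \right)} = \left(\frac{16}{-25} - \frac{22}{-14}\right) \left(-38 + 36\right) \sqrt{6} = \left(16 \left(- \frac{1}{25}\right) - - \frac{11}{7}\right) \left(-2\right) \sqrt{6} = \left(- \frac{16}{25} + \frac{11}{7}\right) \left(-2\right) \sqrt{6} = \frac{163}{175} \left(-2\right) \sqrt{6} = - \frac{326 \sqrt{6}}{175}$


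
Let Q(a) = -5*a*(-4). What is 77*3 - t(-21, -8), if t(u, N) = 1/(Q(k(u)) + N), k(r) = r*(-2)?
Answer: 192191/832 ≈ 231.00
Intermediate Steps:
k(r) = -2*r
Q(a) = 20*a
t(u, N) = 1/(N - 40*u) (t(u, N) = 1/(20*(-2*u) + N) = 1/(-40*u + N) = 1/(N - 40*u))
77*3 - t(-21, -8) = 77*3 - 1/(-8 - 40*(-21)) = 231 - 1/(-8 + 840) = 231 - 1/832 = 192191/832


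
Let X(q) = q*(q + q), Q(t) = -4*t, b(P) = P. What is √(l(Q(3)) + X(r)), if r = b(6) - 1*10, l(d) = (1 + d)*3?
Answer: I ≈ 1.0*I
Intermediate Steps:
l(d) = 3 + 3*d
r = -4 (r = 6 - 1*10 = 6 - 10 = -4)
X(q) = 2*q² (X(q) = q*(2*q) = 2*q²)
√(l(Q(3)) + X(r)) = √((3 + 3*(-4*3)) + 2*(-4)²) = √((3 + 3*(-12)) + 2*16) = √((3 - 36) + 32) = √(-33 + 32) = √(-1) = I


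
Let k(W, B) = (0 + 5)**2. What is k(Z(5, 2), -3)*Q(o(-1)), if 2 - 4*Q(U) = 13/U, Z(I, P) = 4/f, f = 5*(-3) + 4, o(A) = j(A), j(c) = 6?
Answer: -25/24 ≈ -1.0417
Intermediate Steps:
o(A) = 6
f = -11 (f = -15 + 4 = -11)
Z(I, P) = -4/11 (Z(I, P) = 4/(-11) = 4*(-1/11) = -4/11)
Q(U) = 1/2 - 13/(4*U)
k(W, B) = 25 (k(W, B) = 5**2 = 25)
k(Z(5, 2), -3)*Q(o(-1)) = 25*((1/4)*(-13 + 2*6)/6) = 25*((1/4)*(1/6)*(-13 + 12)) = 25*((1/4)*(1/6)*(-1)) = 25*(-1/24) = -25/24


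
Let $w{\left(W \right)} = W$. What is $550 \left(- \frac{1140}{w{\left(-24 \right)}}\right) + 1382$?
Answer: $27507$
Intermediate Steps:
$550 \left(- \frac{1140}{w{\left(-24 \right)}}\right) + 1382 = 550 \left(- \frac{1140}{-24}\right) + 1382 = 550 \left(\left(-1140\right) \left(- \frac{1}{24}\right)\right) + 1382 = 550 \cdot \frac{95}{2} + 1382 = 26125 + 1382 = 27507$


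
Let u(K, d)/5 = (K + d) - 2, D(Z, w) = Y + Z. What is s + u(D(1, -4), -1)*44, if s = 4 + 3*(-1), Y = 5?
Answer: 661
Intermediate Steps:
D(Z, w) = 5 + Z
u(K, d) = -10 + 5*K + 5*d (u(K, d) = 5*((K + d) - 2) = 5*(-2 + K + d) = -10 + 5*K + 5*d)
s = 1 (s = 4 - 3 = 1)
s + u(D(1, -4), -1)*44 = 1 + (-10 + 5*(5 + 1) + 5*(-1))*44 = 1 + (-10 + 5*6 - 5)*44 = 1 + (-10 + 30 - 5)*44 = 1 + 15*44 = 1 + 660 = 661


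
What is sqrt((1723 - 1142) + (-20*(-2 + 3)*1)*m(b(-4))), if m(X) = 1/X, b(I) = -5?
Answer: 3*sqrt(65) ≈ 24.187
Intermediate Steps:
sqrt((1723 - 1142) + (-20*(-2 + 3)*1)*m(b(-4))) = sqrt((1723 - 1142) + (-20*(-2 + 3)*1)/(-5)) = sqrt(581 + (-20*1)*(-1/5)) = sqrt(581 + (-10*2*1)*(-1/5)) = sqrt(581 - 20*1*(-1/5)) = sqrt(581 - 20*(-1/5)) = sqrt(581 + 4) = sqrt(585) = 3*sqrt(65)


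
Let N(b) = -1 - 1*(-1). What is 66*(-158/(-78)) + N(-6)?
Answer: 1738/13 ≈ 133.69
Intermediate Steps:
N(b) = 0 (N(b) = -1 + 1 = 0)
66*(-158/(-78)) + N(-6) = 66*(-158/(-78)) + 0 = 66*(-158*(-1/78)) + 0 = 66*(79/39) + 0 = 1738/13 + 0 = 1738/13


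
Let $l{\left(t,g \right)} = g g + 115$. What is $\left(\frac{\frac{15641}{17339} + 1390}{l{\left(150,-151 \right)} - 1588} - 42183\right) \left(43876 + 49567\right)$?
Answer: $- \frac{4842741055844755}{1228592} \approx -3.9417 \cdot 10^{9}$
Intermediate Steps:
$l{\left(t,g \right)} = 115 + g^{2}$ ($l{\left(t,g \right)} = g^{2} + 115 = 115 + g^{2}$)
$\left(\frac{\frac{15641}{17339} + 1390}{l{\left(150,-151 \right)} - 1588} - 42183\right) \left(43876 + 49567\right) = \left(\frac{\frac{15641}{17339} + 1390}{\left(115 + \left(-151\right)^{2}\right) - 1588} - 42183\right) \left(43876 + 49567\right) = \left(\frac{15641 \cdot \frac{1}{17339} + 1390}{\left(115 + 22801\right) - 1588} - 42183\right) 93443 = \left(\frac{\frac{15641}{17339} + 1390}{22916 - 1588} - 42183\right) 93443 = \left(\frac{24116851}{17339 \cdot 21328} - 42183\right) 93443 = \left(\frac{24116851}{17339} \cdot \frac{1}{21328} - 42183\right) 93443 = \left(\frac{560857}{8600144} - 42183\right) 93443 = \left(- \frac{362779313495}{8600144}\right) 93443 = - \frac{4842741055844755}{1228592}$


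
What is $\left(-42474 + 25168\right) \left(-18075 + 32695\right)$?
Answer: $-253013720$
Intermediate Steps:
$\left(-42474 + 25168\right) \left(-18075 + 32695\right) = \left(-17306\right) 14620 = -253013720$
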